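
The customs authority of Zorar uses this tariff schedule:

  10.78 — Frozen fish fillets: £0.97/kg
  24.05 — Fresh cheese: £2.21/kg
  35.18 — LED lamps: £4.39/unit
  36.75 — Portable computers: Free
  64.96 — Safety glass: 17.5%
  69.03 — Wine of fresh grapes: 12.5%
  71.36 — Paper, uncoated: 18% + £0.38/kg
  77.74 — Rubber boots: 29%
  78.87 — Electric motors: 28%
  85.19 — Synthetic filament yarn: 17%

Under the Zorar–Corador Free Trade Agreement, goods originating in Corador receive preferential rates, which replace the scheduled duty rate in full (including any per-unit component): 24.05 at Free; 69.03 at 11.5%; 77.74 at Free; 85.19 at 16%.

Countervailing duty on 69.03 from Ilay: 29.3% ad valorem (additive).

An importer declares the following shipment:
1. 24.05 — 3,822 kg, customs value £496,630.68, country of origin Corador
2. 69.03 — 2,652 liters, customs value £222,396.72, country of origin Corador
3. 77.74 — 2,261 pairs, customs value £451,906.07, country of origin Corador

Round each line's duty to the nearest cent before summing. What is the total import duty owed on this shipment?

£25,575.62

Line 1 (24.05, Corador, 3,822 kg, £496,630.68):
Base rate for 24.05 is £2.21/kg.
Origin Corador qualifies under the Zorar–Corador agreement and 24.05 is covered: preferential rate Free applies instead.
Duty = £496,630.68 × 0% = £0.00.
Line 2 (69.03, Corador, 2,652 liters, £222,396.72):
Base rate for 69.03 is 12.5%.
Origin Corador qualifies under the Zorar–Corador agreement and 69.03 is covered: preferential rate 11.5% applies instead.
The additional-duty order on 69.03 targets Ilay, not Corador; it does not apply.
Duty = £222,396.72 × 11.5% = £25,575.62.
Line 3 (77.74, Corador, 2,261 pairs, £451,906.07):
Base rate for 77.74 is 29%.
Origin Corador qualifies under the Zorar–Corador agreement and 77.74 is covered: preferential rate Free applies instead.
Duty = £451,906.07 × 0% = £0.00.
Total = £0.00 + £25,575.62 + £0.00 = £25,575.62.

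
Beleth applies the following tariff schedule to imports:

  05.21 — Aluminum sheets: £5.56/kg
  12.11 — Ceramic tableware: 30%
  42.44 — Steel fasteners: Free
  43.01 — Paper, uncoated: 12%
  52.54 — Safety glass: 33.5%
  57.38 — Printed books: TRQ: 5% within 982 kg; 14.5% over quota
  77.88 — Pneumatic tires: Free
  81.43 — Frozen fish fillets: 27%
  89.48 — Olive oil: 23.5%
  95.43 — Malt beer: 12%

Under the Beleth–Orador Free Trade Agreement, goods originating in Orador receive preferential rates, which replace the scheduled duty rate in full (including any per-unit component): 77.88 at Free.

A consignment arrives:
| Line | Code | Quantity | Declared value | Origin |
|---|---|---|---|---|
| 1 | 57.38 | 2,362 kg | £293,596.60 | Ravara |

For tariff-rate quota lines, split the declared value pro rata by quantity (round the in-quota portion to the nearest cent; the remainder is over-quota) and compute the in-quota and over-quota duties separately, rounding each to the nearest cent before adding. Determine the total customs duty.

Line 1 (57.38, Ravara, 2,362 kg, £293,596.60):
Code 57.38 is under a tariff-rate quota (threshold 982 kg). In-quota: 982 kg at 5%; over-quota: 1,380 kg at 14.5%.
Pro-rata value split: in-quota = £293,596.60 × 982/2,362 = £122,062.60; over-quota = £293,596.60 − £122,062.60 = £171,534.00.
In-quota duty = £122,062.60 × 5% = £6,103.13. Over-quota duty = £171,534.00 × 14.5% = £24,872.43.
Line duty = £6,103.13 + £24,872.43 = £30,975.56.

£30,975.56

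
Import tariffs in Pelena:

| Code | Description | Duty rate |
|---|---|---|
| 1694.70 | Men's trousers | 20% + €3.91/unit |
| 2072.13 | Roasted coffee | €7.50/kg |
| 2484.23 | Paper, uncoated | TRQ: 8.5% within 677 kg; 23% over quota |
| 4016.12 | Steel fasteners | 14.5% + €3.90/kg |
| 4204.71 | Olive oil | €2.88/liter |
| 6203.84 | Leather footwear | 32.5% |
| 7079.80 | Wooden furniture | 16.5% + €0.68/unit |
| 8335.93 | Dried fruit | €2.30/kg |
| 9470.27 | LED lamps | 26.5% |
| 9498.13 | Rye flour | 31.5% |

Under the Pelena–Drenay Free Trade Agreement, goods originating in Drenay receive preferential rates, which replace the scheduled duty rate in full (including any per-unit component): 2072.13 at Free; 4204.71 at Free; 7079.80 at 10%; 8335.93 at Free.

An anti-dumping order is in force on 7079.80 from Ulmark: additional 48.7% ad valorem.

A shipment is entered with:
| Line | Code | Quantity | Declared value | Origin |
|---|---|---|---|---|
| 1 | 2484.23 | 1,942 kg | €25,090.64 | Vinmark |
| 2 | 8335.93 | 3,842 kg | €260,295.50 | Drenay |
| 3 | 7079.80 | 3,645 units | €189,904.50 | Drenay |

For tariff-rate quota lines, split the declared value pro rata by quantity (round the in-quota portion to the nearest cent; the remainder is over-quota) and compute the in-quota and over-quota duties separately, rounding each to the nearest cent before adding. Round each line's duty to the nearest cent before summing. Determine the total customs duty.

€23,493.00

Line 1 (2484.23, Vinmark, 1,942 kg, €25,090.64):
Code 2484.23 is under a tariff-rate quota (threshold 677 kg). In-quota: 677 kg at 8.5%; over-quota: 1,265 kg at 23%.
Pro-rata value split: in-quota = €25,090.64 × 677/1,942 = €8,746.84; over-quota = €25,090.64 − €8,746.84 = €16,343.80.
In-quota duty = €8,746.84 × 8.5% = €743.48. Over-quota duty = €16,343.80 × 23% = €3,759.07.
Line duty = €743.48 + €3,759.07 = €4,502.55.
Line 2 (8335.93, Drenay, 3,842 kg, €260,295.50):
Base rate for 8335.93 is €2.30/kg.
Origin Drenay qualifies under the Pelena–Drenay agreement and 8335.93 is covered: preferential rate Free applies instead.
Duty = €260,295.50 × 0% = €0.00.
Line 3 (7079.80, Drenay, 3,645 units, €189,904.50):
Base rate for 7079.80 is 16.5% + €0.68/unit.
Origin Drenay qualifies under the Pelena–Drenay agreement and 7079.80 is covered: preferential rate 10% applies instead.
The additional-duty order on 7079.80 targets Ulmark, not Drenay; it does not apply.
Duty = €189,904.50 × 10% = €18,990.45.
Total = €4,502.55 + €0.00 + €18,990.45 = €23,493.00.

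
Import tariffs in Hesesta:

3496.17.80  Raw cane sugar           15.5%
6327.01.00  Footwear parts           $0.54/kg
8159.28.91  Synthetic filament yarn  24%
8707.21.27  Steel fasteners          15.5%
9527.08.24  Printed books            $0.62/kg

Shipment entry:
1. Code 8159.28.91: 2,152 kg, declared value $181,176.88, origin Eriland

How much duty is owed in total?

Line 1 (8159.28.91, Eriland, 2,152 kg, $181,176.88):
Base rate for 8159.28.91 is 24%.
Duty = $181,176.88 × 24% = $43,482.45.

$43,482.45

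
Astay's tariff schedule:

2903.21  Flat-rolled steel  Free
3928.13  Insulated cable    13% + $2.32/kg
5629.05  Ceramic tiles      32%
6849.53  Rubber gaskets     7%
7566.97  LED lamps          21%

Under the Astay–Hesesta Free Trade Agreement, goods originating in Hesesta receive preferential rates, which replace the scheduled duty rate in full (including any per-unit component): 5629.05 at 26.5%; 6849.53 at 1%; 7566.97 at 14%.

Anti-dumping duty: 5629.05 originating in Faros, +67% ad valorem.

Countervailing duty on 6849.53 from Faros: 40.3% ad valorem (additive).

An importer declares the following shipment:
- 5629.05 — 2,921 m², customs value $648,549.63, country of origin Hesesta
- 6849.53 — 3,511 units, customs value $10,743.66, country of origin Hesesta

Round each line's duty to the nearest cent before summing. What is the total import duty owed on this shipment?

Line 1 (5629.05, Hesesta, 2,921 m², $648,549.63):
Base rate for 5629.05 is 32%.
Origin Hesesta qualifies under the Astay–Hesesta agreement and 5629.05 is covered: preferential rate 26.5% applies instead.
The additional-duty order on 5629.05 targets Faros, not Hesesta; it does not apply.
Duty = $648,549.63 × 26.5% = $171,865.65.
Line 2 (6849.53, Hesesta, 3,511 units, $10,743.66):
Base rate for 6849.53 is 7%.
Origin Hesesta qualifies under the Astay–Hesesta agreement and 6849.53 is covered: preferential rate 1% applies instead.
The additional-duty order on 6849.53 targets Faros, not Hesesta; it does not apply.
Duty = $10,743.66 × 1% = $107.44.
Total = $171,865.65 + $107.44 = $171,973.09.

$171,973.09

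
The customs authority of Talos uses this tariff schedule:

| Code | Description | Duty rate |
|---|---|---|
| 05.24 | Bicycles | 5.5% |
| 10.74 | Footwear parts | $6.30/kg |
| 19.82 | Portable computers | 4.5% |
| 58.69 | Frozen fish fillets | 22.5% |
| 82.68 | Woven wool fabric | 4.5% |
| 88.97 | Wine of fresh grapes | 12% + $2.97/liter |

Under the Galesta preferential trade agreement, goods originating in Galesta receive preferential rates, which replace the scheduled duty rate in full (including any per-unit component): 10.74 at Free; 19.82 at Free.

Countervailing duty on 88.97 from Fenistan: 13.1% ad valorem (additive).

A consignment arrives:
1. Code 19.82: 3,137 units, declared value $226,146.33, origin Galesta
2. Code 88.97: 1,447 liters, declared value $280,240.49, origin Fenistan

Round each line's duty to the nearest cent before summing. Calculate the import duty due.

Line 1 (19.82, Galesta, 3,137 units, $226,146.33):
Base rate for 19.82 is 4.5%.
Origin Galesta qualifies under the Talos–Galesta agreement and 19.82 is covered: preferential rate Free applies instead.
Duty = $226,146.33 × 0% = $0.00.
Line 2 (88.97, Fenistan, 1,447 liters, $280,240.49):
Base rate for 88.97 is 12% + $2.97/liter.
Additional duty on 88.97 from Fenistan: +13.1%. Applied ad valorem rate: 12% + 13.1% = 25.1%.
Duty = $280,240.49 × 25.1% + 1,447 × $2.97 = $74,637.95.
Total = $0.00 + $74,637.95 = $74,637.95.

$74,637.95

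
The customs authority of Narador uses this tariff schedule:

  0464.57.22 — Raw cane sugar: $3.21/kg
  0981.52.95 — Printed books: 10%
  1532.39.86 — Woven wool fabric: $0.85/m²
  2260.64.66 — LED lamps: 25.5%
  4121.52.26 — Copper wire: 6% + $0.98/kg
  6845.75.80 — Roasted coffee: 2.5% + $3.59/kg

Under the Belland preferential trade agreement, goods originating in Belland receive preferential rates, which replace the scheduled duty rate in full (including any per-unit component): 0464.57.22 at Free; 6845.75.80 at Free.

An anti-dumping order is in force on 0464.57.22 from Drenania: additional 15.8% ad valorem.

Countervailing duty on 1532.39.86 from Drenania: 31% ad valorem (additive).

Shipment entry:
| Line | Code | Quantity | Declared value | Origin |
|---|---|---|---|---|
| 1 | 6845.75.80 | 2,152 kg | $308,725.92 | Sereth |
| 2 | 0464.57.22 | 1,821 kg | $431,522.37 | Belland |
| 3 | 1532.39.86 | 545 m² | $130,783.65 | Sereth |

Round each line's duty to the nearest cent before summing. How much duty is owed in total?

Line 1 (6845.75.80, Sereth, 2,152 kg, $308,725.92):
Base rate for 6845.75.80 is 2.5% + $3.59/kg.
6845.75.80 has an FTA preferential rate, but origin Sereth is not Belland; base rate stands.
Duty = $308,725.92 × 2.5% + 2,152 × $3.59 = $15,443.83.
Line 2 (0464.57.22, Belland, 1,821 kg, $431,522.37):
Base rate for 0464.57.22 is $3.21/kg.
Origin Belland qualifies under the Narador–Belland agreement and 0464.57.22 is covered: preferential rate Free applies instead.
The additional-duty order on 0464.57.22 targets Drenania, not Belland; it does not apply.
Duty = $431,522.37 × 0% = $0.00.
Line 3 (1532.39.86, Sereth, 545 m², $130,783.65):
Base rate for 1532.39.86 is $0.85/m².
The additional-duty order on 1532.39.86 targets Drenania, not Sereth; it does not apply.
Duty = 545 × $0.85 = $463.25.
Total = $15,443.83 + $0.00 + $463.25 = $15,907.08.

$15,907.08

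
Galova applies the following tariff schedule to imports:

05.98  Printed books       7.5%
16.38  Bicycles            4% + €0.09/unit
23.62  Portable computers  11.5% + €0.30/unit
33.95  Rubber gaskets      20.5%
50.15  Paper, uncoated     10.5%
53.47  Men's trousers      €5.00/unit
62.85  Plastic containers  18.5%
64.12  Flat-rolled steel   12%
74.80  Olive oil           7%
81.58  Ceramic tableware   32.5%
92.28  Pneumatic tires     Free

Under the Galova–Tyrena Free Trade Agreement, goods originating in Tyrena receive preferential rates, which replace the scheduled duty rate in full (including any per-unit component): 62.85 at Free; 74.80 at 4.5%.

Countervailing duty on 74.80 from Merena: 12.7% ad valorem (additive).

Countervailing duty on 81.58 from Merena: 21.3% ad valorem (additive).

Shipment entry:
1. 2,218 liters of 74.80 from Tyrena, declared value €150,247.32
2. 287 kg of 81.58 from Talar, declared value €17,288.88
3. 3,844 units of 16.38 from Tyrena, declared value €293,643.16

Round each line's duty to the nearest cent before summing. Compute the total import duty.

€24,471.71

Line 1 (74.80, Tyrena, 2,218 liters, €150,247.32):
Base rate for 74.80 is 7%.
Origin Tyrena qualifies under the Galova–Tyrena agreement and 74.80 is covered: preferential rate 4.5% applies instead.
The additional-duty order on 74.80 targets Merena, not Tyrena; it does not apply.
Duty = €150,247.32 × 4.5% = €6,761.13.
Line 2 (81.58, Talar, 287 kg, €17,288.88):
Base rate for 81.58 is 32.5%.
The additional-duty order on 81.58 targets Merena, not Talar; it does not apply.
Duty = €17,288.88 × 32.5% = €5,618.89.
Line 3 (16.38, Tyrena, 3,844 units, €293,643.16):
Base rate for 16.38 is 4% + €0.09/unit.
Origin Tyrena is the FTA partner but 16.38 is not on the preference list; base rate stands.
Duty = €293,643.16 × 4% + 3,844 × €0.09 = €12,091.69.
Total = €6,761.13 + €5,618.89 + €12,091.69 = €24,471.71.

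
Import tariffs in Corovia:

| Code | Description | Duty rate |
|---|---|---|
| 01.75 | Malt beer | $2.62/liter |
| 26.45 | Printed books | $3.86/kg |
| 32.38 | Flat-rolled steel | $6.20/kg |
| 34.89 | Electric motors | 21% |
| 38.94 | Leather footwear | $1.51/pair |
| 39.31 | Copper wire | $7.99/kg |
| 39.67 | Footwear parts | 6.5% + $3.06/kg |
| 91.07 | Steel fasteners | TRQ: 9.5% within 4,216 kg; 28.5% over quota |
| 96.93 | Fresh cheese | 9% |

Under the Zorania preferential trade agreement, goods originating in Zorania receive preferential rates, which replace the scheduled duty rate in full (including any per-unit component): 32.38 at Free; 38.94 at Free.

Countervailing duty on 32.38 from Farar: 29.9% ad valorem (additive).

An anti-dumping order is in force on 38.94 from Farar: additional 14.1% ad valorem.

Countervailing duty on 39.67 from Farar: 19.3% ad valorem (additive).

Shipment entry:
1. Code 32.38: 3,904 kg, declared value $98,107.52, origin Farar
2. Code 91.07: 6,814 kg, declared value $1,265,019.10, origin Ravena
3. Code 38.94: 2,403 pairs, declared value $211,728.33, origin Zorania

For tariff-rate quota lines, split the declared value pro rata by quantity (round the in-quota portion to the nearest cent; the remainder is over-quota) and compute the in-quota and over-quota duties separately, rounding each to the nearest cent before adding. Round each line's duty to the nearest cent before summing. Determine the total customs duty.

Line 1 (32.38, Farar, 3,904 kg, $98,107.52):
Base rate for 32.38 is $6.20/kg.
32.38 has an FTA preferential rate, but origin Farar is not Zorania; base rate stands.
Additional duty on 32.38 from Farar: +29.9% ad valorem. Applied ad valorem rate = 29.9%.
Duty = $98,107.52 × 29.9% + 3,904 × $6.20 = $53,538.95.
Line 2 (91.07, Ravena, 6,814 kg, $1,265,019.10):
Code 91.07 is under a tariff-rate quota (threshold 4,216 kg). In-quota: 4,216 kg at 9.5%; over-quota: 2,598 kg at 28.5%.
Pro-rata value split: in-quota = $1,265,019.10 × 4,216/6,814 = $782,700.40; over-quota = $1,265,019.10 − $782,700.40 = $482,318.70.
In-quota duty = $782,700.40 × 9.5% = $74,356.54. Over-quota duty = $482,318.70 × 28.5% = $137,460.83.
Line duty = $74,356.54 + $137,460.83 = $211,817.37.
Line 3 (38.94, Zorania, 2,403 pairs, $211,728.33):
Base rate for 38.94 is $1.51/pair.
Origin Zorania qualifies under the Corovia–Zorania agreement and 38.94 is covered: preferential rate Free applies instead.
The additional-duty order on 38.94 targets Farar, not Zorania; it does not apply.
Duty = $211,728.33 × 0% = $0.00.
Total = $53,538.95 + $211,817.37 + $0.00 = $265,356.32.

$265,356.32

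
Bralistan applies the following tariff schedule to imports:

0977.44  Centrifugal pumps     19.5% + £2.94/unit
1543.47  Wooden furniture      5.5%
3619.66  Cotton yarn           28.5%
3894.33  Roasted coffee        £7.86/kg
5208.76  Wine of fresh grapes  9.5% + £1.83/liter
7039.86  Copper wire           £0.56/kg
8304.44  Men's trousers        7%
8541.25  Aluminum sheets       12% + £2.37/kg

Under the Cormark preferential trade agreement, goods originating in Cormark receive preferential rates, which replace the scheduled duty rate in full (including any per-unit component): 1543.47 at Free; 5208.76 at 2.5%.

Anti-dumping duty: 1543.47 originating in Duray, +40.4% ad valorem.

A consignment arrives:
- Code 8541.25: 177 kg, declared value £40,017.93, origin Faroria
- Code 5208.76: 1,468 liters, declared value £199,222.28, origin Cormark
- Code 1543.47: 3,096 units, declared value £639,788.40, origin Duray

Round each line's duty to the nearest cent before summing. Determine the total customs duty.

£303,865.08

Line 1 (8541.25, Faroria, 177 kg, £40,017.93):
Base rate for 8541.25 is 12% + £2.37/kg.
Duty = £40,017.93 × 12% + 177 × £2.37 = £5,221.64.
Line 2 (5208.76, Cormark, 1,468 liters, £199,222.28):
Base rate for 5208.76 is 9.5% + £1.83/liter.
Origin Cormark qualifies under the Bralistan–Cormark agreement and 5208.76 is covered: preferential rate 2.5% applies instead.
Duty = £199,222.28 × 2.5% = £4,980.56.
Line 3 (1543.47, Duray, 3,096 units, £639,788.40):
Base rate for 1543.47 is 5.5%.
1543.47 has an FTA preferential rate, but origin Duray is not Cormark; base rate stands.
Additional duty on 1543.47 from Duray: +40.4%. Applied ad valorem rate: 5.5% + 40.4% = 45.9%.
Duty = £639,788.40 × 45.9% = £293,662.88.
Total = £5,221.64 + £4,980.56 + £293,662.88 = £303,865.08.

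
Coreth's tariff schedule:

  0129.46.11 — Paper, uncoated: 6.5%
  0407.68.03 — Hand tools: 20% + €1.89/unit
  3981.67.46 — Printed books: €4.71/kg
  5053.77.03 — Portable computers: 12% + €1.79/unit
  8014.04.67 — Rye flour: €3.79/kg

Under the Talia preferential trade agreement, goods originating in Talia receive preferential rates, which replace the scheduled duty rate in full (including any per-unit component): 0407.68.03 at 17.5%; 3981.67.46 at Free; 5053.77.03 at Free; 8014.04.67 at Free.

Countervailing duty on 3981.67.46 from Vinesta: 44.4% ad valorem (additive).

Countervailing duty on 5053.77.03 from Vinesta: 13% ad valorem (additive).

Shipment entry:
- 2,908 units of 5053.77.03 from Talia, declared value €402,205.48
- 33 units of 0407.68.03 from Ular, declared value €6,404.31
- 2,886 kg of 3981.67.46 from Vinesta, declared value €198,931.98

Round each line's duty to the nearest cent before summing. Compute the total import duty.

€103,262.09

Line 1 (5053.77.03, Talia, 2,908 units, €402,205.48):
Base rate for 5053.77.03 is 12% + €1.79/unit.
Origin Talia qualifies under the Coreth–Talia agreement and 5053.77.03 is covered: preferential rate Free applies instead.
The additional-duty order on 5053.77.03 targets Vinesta, not Talia; it does not apply.
Duty = €402,205.48 × 0% = €0.00.
Line 2 (0407.68.03, Ular, 33 units, €6,404.31):
Base rate for 0407.68.03 is 20% + €1.89/unit.
0407.68.03 has an FTA preferential rate, but origin Ular is not Talia; base rate stands.
Duty = €6,404.31 × 20% + 33 × €1.89 = €1,343.23.
Line 3 (3981.67.46, Vinesta, 2,886 kg, €198,931.98):
Base rate for 3981.67.46 is €4.71/kg.
3981.67.46 has an FTA preferential rate, but origin Vinesta is not Talia; base rate stands.
Additional duty on 3981.67.46 from Vinesta: +44.4% ad valorem. Applied ad valorem rate = 44.4%.
Duty = €198,931.98 × 44.4% + 2,886 × €4.71 = €101,918.86.
Total = €0.00 + €1,343.23 + €101,918.86 = €103,262.09.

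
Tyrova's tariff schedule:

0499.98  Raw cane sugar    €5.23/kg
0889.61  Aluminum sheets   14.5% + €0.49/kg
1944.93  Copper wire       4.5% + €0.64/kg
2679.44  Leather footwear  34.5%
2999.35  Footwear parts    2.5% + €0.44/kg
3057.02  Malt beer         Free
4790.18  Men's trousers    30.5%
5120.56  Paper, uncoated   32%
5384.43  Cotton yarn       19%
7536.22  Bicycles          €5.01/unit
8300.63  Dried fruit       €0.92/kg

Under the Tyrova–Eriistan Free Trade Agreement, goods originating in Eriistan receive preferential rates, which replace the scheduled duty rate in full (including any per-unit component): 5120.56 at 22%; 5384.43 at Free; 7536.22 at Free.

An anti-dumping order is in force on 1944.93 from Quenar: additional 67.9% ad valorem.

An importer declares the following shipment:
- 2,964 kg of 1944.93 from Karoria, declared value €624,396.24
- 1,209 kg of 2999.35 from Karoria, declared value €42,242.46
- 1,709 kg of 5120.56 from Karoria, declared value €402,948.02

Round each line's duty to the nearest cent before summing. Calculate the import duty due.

€160,526.18

Line 1 (1944.93, Karoria, 2,964 kg, €624,396.24):
Base rate for 1944.93 is 4.5% + €0.64/kg.
The additional-duty order on 1944.93 targets Quenar, not Karoria; it does not apply.
Duty = €624,396.24 × 4.5% + 2,964 × €0.64 = €29,994.79.
Line 2 (2999.35, Karoria, 1,209 kg, €42,242.46):
Base rate for 2999.35 is 2.5% + €0.44/kg.
Duty = €42,242.46 × 2.5% + 1,209 × €0.44 = €1,588.02.
Line 3 (5120.56, Karoria, 1,709 kg, €402,948.02):
Base rate for 5120.56 is 32%.
5120.56 has an FTA preferential rate, but origin Karoria is not Eriistan; base rate stands.
Duty = €402,948.02 × 32% = €128,943.37.
Total = €29,994.79 + €1,588.02 + €128,943.37 = €160,526.18.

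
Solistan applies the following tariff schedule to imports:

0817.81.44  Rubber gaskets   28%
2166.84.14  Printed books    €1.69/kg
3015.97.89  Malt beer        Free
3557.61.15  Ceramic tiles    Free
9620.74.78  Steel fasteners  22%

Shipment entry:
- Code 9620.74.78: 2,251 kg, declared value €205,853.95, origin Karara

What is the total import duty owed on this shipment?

Line 1 (9620.74.78, Karara, 2,251 kg, €205,853.95):
Base rate for 9620.74.78 is 22%.
Duty = €205,853.95 × 22% = €45,287.87.

€45,287.87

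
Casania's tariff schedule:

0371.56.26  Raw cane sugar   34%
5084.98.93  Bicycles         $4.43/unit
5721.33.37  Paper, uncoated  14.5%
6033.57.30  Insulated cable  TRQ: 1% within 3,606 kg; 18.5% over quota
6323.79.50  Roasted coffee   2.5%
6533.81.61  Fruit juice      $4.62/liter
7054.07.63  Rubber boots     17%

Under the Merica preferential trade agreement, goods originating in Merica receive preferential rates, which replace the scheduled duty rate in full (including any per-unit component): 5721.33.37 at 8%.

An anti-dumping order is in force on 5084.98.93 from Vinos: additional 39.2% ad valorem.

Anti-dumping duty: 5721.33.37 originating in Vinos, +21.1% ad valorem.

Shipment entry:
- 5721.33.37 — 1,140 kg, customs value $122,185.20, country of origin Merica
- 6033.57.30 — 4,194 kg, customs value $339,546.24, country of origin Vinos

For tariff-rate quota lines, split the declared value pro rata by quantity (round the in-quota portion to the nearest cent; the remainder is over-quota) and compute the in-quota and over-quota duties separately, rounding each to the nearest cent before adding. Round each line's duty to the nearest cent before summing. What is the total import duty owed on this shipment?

Line 1 (5721.33.37, Merica, 1,140 kg, $122,185.20):
Base rate for 5721.33.37 is 14.5%.
Origin Merica qualifies under the Casania–Merica agreement and 5721.33.37 is covered: preferential rate 8% applies instead.
The additional-duty order on 5721.33.37 targets Vinos, not Merica; it does not apply.
Duty = $122,185.20 × 8% = $9,774.82.
Line 2 (6033.57.30, Vinos, 4,194 kg, $339,546.24):
Code 6033.57.30 is under a tariff-rate quota (threshold 3,606 kg). In-quota: 3,606 kg at 1%; over-quota: 588 kg at 18.5%.
Pro-rata value split: in-quota = $339,546.24 × 3,606/4,194 = $291,941.76; over-quota = $339,546.24 − $291,941.76 = $47,604.48.
In-quota duty = $291,941.76 × 1% = $2,919.42. Over-quota duty = $47,604.48 × 18.5% = $8,806.83.
Line duty = $2,919.42 + $8,806.83 = $11,726.25.
Total = $9,774.82 + $11,726.25 = $21,501.07.

$21,501.07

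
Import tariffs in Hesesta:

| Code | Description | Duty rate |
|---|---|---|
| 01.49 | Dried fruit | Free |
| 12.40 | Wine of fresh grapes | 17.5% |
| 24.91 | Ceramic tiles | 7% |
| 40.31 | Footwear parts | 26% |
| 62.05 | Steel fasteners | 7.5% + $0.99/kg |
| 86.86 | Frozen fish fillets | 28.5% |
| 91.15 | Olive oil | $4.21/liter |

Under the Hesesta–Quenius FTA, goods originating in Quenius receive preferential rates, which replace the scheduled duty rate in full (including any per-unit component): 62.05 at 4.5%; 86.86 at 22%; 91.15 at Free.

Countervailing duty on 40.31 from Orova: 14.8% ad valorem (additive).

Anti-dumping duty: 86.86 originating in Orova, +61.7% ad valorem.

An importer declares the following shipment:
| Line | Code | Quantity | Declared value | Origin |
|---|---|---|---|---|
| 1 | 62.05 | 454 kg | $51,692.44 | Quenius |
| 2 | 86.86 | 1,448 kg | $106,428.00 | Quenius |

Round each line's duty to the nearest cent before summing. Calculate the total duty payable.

$25,740.32

Line 1 (62.05, Quenius, 454 kg, $51,692.44):
Base rate for 62.05 is 7.5% + $0.99/kg.
Origin Quenius qualifies under the Hesesta–Quenius agreement and 62.05 is covered: preferential rate 4.5% applies instead.
Duty = $51,692.44 × 4.5% = $2,326.16.
Line 2 (86.86, Quenius, 1,448 kg, $106,428.00):
Base rate for 86.86 is 28.5%.
Origin Quenius qualifies under the Hesesta–Quenius agreement and 86.86 is covered: preferential rate 22% applies instead.
The additional-duty order on 86.86 targets Orova, not Quenius; it does not apply.
Duty = $106,428.00 × 22% = $23,414.16.
Total = $2,326.16 + $23,414.16 = $25,740.32.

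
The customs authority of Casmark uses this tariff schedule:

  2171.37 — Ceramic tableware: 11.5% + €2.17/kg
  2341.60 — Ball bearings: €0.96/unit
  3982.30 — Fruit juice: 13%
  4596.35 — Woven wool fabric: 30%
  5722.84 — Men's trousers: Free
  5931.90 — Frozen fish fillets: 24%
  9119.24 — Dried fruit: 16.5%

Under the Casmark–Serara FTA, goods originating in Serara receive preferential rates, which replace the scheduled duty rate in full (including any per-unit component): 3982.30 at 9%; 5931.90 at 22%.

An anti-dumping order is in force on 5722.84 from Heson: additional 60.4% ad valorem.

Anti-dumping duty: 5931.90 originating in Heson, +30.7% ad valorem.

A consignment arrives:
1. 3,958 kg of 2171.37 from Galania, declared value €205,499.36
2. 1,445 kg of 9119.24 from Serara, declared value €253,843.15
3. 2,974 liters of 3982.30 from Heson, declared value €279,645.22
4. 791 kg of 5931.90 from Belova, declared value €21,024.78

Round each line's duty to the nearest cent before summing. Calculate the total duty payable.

€115,505.24

Line 1 (2171.37, Galania, 3,958 kg, €205,499.36):
Base rate for 2171.37 is 11.5% + €2.17/kg.
Duty = €205,499.36 × 11.5% + 3,958 × €2.17 = €32,221.29.
Line 2 (9119.24, Serara, 1,445 kg, €253,843.15):
Base rate for 9119.24 is 16.5%.
Origin Serara is the FTA partner but 9119.24 is not on the preference list; base rate stands.
Duty = €253,843.15 × 16.5% = €41,884.12.
Line 3 (3982.30, Heson, 2,974 liters, €279,645.22):
Base rate for 3982.30 is 13%.
3982.30 has an FTA preferential rate, but origin Heson is not Serara; base rate stands.
Duty = €279,645.22 × 13% = €36,353.88.
Line 4 (5931.90, Belova, 791 kg, €21,024.78):
Base rate for 5931.90 is 24%.
5931.90 has an FTA preferential rate, but origin Belova is not Serara; base rate stands.
The additional-duty order on 5931.90 targets Heson, not Belova; it does not apply.
Duty = €21,024.78 × 24% = €5,045.95.
Total = €32,221.29 + €41,884.12 + €36,353.88 + €5,045.95 = €115,505.24.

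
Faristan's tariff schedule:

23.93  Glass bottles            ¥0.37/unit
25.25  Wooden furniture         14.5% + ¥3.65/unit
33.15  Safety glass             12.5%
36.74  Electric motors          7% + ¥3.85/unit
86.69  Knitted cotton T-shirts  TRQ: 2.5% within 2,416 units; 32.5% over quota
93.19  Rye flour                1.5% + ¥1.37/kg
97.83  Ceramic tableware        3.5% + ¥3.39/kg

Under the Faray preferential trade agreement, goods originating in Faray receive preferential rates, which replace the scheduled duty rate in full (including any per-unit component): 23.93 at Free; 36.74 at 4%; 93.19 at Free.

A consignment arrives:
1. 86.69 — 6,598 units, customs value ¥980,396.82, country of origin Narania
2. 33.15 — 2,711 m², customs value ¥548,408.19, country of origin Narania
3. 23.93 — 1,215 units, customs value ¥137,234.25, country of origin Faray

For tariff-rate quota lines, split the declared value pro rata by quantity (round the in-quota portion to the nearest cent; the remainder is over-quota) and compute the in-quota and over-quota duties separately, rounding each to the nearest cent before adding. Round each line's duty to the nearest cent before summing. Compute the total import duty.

Line 1 (86.69, Narania, 6,598 units, ¥980,396.82):
Code 86.69 is under a tariff-rate quota (threshold 2,416 units). In-quota: 2,416 units at 2.5%; over-quota: 4,182 units at 32.5%.
Pro-rata value split: in-quota = ¥980,396.82 × 2,416/6,598 = ¥358,993.44; over-quota = ¥980,396.82 − ¥358,993.44 = ¥621,403.38.
In-quota duty = ¥358,993.44 × 2.5% = ¥8,974.84. Over-quota duty = ¥621,403.38 × 32.5% = ¥201,956.10.
Line duty = ¥8,974.84 + ¥201,956.10 = ¥210,930.94.
Line 2 (33.15, Narania, 2,711 m², ¥548,408.19):
Base rate for 33.15 is 12.5%.
Duty = ¥548,408.19 × 12.5% = ¥68,551.02.
Line 3 (23.93, Faray, 1,215 units, ¥137,234.25):
Base rate for 23.93 is ¥0.37/unit.
Origin Faray qualifies under the Faristan–Faray agreement and 23.93 is covered: preferential rate Free applies instead.
Duty = ¥137,234.25 × 0% = ¥0.00.
Total = ¥210,930.94 + ¥68,551.02 + ¥0.00 = ¥279,481.96.

¥279,481.96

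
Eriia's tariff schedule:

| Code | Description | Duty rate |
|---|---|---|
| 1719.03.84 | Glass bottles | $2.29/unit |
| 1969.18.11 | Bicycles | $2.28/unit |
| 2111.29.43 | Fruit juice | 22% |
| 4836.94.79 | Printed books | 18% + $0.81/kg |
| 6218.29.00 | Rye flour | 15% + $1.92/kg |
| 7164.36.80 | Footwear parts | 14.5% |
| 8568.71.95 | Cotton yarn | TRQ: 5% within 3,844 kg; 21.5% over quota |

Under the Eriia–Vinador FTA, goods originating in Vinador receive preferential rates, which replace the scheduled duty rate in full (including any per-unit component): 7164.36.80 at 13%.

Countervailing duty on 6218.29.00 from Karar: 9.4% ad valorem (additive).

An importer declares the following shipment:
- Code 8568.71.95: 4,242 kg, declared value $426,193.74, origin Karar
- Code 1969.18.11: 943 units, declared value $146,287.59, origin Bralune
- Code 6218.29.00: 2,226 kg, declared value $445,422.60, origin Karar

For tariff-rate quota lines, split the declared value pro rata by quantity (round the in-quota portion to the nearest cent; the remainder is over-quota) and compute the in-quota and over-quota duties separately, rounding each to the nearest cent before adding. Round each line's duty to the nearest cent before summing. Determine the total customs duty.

$143,014.62

Line 1 (8568.71.95, Karar, 4,242 kg, $426,193.74):
Code 8568.71.95 is under a tariff-rate quota (threshold 3,844 kg). In-quota: 3,844 kg at 5%; over-quota: 398 kg at 21.5%.
Pro-rata value split: in-quota = $426,193.74 × 3,844/4,242 = $386,206.68; over-quota = $426,193.74 − $386,206.68 = $39,987.06.
In-quota duty = $386,206.68 × 5% = $19,310.33. Over-quota duty = $39,987.06 × 21.5% = $8,597.22.
Line duty = $19,310.33 + $8,597.22 = $27,907.55.
Line 2 (1969.18.11, Bralune, 943 units, $146,287.59):
Base rate for 1969.18.11 is $2.28/unit.
Duty = 943 × $2.28 = $2,150.04.
Line 3 (6218.29.00, Karar, 2,226 kg, $445,422.60):
Base rate for 6218.29.00 is 15% + $1.92/kg.
Additional duty on 6218.29.00 from Karar: +9.4%. Applied ad valorem rate: 15% + 9.4% = 24.4%.
Duty = $445,422.60 × 24.4% + 2,226 × $1.92 = $112,957.03.
Total = $27,907.55 + $2,150.04 + $112,957.03 = $143,014.62.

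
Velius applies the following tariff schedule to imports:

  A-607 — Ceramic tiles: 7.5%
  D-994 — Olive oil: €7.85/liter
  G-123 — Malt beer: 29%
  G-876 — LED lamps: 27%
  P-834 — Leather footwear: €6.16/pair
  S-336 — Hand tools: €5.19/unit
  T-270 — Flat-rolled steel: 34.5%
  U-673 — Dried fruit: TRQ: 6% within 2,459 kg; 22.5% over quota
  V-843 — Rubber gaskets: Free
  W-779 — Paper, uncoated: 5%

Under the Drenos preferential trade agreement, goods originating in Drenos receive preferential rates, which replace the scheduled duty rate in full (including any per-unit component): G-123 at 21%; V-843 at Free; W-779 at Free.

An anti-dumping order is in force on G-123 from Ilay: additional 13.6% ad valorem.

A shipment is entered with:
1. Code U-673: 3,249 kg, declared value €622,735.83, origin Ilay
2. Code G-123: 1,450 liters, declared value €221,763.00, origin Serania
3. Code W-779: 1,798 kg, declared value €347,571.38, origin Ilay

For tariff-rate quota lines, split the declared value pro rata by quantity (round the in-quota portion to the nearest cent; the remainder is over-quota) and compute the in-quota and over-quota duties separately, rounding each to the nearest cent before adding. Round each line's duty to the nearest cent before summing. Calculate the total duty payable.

Line 1 (U-673, Ilay, 3,249 kg, €622,735.83):
Code U-673 is under a tariff-rate quota (threshold 2,459 kg). In-quota: 2,459 kg at 6%; over-quota: 790 kg at 22.5%.
Pro-rata value split: in-quota = €622,735.83 × 2,459/3,249 = €471,316.53; over-quota = €622,735.83 − €471,316.53 = €151,419.30.
In-quota duty = €471,316.53 × 6% = €28,278.99. Over-quota duty = €151,419.30 × 22.5% = €34,069.34.
Line duty = €28,278.99 + €34,069.34 = €62,348.33.
Line 2 (G-123, Serania, 1,450 liters, €221,763.00):
Base rate for G-123 is 29%.
G-123 has an FTA preferential rate, but origin Serania is not Drenos; base rate stands.
The additional-duty order on G-123 targets Ilay, not Serania; it does not apply.
Duty = €221,763.00 × 29% = €64,311.27.
Line 3 (W-779, Ilay, 1,798 kg, €347,571.38):
Base rate for W-779 is 5%.
W-779 has an FTA preferential rate, but origin Ilay is not Drenos; base rate stands.
Duty = €347,571.38 × 5% = €17,378.57.
Total = €62,348.33 + €64,311.27 + €17,378.57 = €144,038.17.

€144,038.17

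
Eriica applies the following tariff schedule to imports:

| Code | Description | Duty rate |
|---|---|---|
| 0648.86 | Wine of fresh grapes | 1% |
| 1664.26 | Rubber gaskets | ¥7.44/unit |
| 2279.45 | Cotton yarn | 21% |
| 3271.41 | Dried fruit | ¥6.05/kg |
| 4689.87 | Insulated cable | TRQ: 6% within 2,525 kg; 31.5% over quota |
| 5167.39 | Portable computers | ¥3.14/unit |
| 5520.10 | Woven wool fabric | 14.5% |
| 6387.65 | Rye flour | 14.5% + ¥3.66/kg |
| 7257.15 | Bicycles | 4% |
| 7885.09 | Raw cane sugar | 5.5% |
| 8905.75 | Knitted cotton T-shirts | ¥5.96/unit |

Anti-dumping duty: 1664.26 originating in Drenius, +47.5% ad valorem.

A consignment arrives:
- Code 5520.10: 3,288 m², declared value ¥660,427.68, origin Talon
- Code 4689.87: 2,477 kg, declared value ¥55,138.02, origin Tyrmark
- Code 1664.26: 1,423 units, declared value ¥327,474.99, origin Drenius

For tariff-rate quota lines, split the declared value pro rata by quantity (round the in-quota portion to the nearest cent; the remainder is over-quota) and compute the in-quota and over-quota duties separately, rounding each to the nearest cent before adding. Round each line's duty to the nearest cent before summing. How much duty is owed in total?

Line 1 (5520.10, Talon, 3,288 m², ¥660,427.68):
Base rate for 5520.10 is 14.5%.
Duty = ¥660,427.68 × 14.5% = ¥95,762.01.
Line 2 (4689.87, Tyrmark, 2,477 kg, ¥55,138.02):
Code 4689.87 is under a tariff-rate quota (threshold 2,525 kg). Quantity 2,477 kg is within the quota, so the in-quota rate 6% applies to the full value.
Duty = ¥55,138.02 × 6% = ¥3,308.28.
Line 3 (1664.26, Drenius, 1,423 units, ¥327,474.99):
Base rate for 1664.26 is ¥7.44/unit.
Additional duty on 1664.26 from Drenius: +47.5% ad valorem. Applied ad valorem rate = 47.5%.
Duty = ¥327,474.99 × 47.5% + 1,423 × ¥7.44 = ¥166,137.74.
Total = ¥95,762.01 + ¥3,308.28 + ¥166,137.74 = ¥265,208.03.

¥265,208.03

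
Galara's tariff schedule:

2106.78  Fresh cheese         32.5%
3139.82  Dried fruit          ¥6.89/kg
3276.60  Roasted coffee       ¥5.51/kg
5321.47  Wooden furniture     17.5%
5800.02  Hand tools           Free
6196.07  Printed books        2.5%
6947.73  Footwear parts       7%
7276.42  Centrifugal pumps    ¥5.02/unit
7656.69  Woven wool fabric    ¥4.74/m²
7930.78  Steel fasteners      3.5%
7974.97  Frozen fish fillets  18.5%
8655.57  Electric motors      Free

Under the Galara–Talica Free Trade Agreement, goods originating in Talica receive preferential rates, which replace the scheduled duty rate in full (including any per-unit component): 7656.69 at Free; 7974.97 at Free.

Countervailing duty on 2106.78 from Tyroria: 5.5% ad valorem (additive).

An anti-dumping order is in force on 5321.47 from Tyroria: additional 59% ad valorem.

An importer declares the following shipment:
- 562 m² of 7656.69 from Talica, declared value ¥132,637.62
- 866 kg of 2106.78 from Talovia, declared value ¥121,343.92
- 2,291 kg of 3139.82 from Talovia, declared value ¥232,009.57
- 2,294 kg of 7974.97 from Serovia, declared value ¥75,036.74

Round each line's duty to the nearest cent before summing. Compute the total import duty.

¥69,103.56

Line 1 (7656.69, Talica, 562 m², ¥132,637.62):
Base rate for 7656.69 is ¥4.74/m².
Origin Talica qualifies under the Galara–Talica agreement and 7656.69 is covered: preferential rate Free applies instead.
Duty = ¥132,637.62 × 0% = ¥0.00.
Line 2 (2106.78, Talovia, 866 kg, ¥121,343.92):
Base rate for 2106.78 is 32.5%.
The additional-duty order on 2106.78 targets Tyroria, not Talovia; it does not apply.
Duty = ¥121,343.92 × 32.5% = ¥39,436.77.
Line 3 (3139.82, Talovia, 2,291 kg, ¥232,009.57):
Base rate for 3139.82 is ¥6.89/kg.
Duty = 2,291 × ¥6.89 = ¥15,784.99.
Line 4 (7974.97, Serovia, 2,294 kg, ¥75,036.74):
Base rate for 7974.97 is 18.5%.
7974.97 has an FTA preferential rate, but origin Serovia is not Talica; base rate stands.
Duty = ¥75,036.74 × 18.5% = ¥13,881.80.
Total = ¥0.00 + ¥39,436.77 + ¥15,784.99 + ¥13,881.80 = ¥69,103.56.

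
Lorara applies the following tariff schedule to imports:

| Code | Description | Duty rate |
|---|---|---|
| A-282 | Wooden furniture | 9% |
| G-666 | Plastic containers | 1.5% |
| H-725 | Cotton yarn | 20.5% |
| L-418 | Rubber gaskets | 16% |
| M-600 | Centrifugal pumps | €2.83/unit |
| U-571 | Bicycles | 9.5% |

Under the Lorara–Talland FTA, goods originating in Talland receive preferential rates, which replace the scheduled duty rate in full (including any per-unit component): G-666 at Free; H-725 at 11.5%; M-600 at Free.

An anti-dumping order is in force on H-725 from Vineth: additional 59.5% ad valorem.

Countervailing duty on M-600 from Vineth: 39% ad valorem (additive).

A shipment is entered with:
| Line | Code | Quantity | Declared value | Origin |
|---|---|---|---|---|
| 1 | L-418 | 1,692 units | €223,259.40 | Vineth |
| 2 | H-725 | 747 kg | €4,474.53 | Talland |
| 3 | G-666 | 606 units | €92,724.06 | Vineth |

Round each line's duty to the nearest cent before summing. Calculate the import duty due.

€37,626.93

Line 1 (L-418, Vineth, 1,692 units, €223,259.40):
Base rate for L-418 is 16%.
Duty = €223,259.40 × 16% = €35,721.50.
Line 2 (H-725, Talland, 747 kg, €4,474.53):
Base rate for H-725 is 20.5%.
Origin Talland qualifies under the Lorara–Talland agreement and H-725 is covered: preferential rate 11.5% applies instead.
The additional-duty order on H-725 targets Vineth, not Talland; it does not apply.
Duty = €4,474.53 × 11.5% = €514.57.
Line 3 (G-666, Vineth, 606 units, €92,724.06):
Base rate for G-666 is 1.5%.
G-666 has an FTA preferential rate, but origin Vineth is not Talland; base rate stands.
Duty = €92,724.06 × 1.5% = €1,390.86.
Total = €35,721.50 + €514.57 + €1,390.86 = €37,626.93.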